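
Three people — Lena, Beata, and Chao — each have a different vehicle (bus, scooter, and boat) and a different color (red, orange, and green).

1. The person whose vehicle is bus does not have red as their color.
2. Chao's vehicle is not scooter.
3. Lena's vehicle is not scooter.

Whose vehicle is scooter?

Beata

With clues 1–2, Chao is impossible for the one with vehicle scooter.
With clues 1–3, Lena is impossible for the one with vehicle scooter.
That leaves Beata.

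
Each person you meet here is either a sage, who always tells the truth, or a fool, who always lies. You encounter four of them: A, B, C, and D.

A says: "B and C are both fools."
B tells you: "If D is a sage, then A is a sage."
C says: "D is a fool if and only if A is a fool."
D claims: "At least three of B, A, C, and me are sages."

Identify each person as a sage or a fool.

Consider A. Suppose A is a sage.
Then no assignment of the remaining roles makes every statement match its speaker's type — contradiction.
So A is a fool.
Consider B. Suppose B is a fool.
Then no assignment of the remaining roles makes every statement match its speaker's type — contradiction.
So B is a sage.
Consider C. Suppose C is a fool.
Then no assignment of the remaining roles makes every statement match its speaker's type — contradiction.
So C is a sage.
Consider D. Suppose D is a sage.
Then B's statement comes out false, contradicting B being a sage.
So D is a fool.

A: fool, B: sage, C: sage, D: fool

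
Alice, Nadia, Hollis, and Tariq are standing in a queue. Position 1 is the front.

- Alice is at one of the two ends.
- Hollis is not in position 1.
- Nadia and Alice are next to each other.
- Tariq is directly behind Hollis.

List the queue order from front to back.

From clue 1: Alice is in {1,4}.
From clues 1–4: Alice → position 1, Nadia → position 2, Hollis → position 3, Tariq → position 4.

Alice, Nadia, Hollis, Tariq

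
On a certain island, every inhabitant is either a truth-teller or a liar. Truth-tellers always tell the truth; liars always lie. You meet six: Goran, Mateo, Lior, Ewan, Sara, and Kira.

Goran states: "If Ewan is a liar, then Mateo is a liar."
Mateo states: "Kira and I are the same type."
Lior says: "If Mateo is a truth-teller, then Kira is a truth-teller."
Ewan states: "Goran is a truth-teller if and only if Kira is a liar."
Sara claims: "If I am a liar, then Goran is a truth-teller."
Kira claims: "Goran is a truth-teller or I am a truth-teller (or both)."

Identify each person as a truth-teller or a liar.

Goran: truth-teller, Mateo: liar, Lior: truth-teller, Ewan: liar, Sara: truth-teller, Kira: truth-teller

Consider Goran. Suppose Goran is a liar.
Then no assignment of the remaining roles makes every statement match its speaker's type — contradiction.
So Goran is a truth-teller.
With that fixed, Sara's statement is true, so Sara is a truth-teller.
With that fixed, Kira's statement is true, so Kira is a truth-teller.
With that fixed, Lior's statement is true, so Lior is a truth-teller.
With that fixed, Ewan's statement is false, so Ewan is a liar.
Consider Mateo. Suppose Mateo is a truth-teller.
Then Goran's statement comes out false, contradicting Goran being a truth-teller.
So Mateo is a liar.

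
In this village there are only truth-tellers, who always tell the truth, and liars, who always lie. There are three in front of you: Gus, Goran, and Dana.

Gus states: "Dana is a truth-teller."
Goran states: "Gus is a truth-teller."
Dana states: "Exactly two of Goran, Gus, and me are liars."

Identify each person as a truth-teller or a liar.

Consider Gus. Suppose Gus is a truth-teller.
Then no assignment of the remaining roles makes every statement match its speaker's type — contradiction.
So Gus is a liar.
With that fixed, Goran's statement is false, so Goran is a liar.
Consider Dana. Suppose Dana is a truth-teller.
Then Gus's statement comes out true, contradicting Gus being a liar.
So Dana is a liar.

Gus: liar, Goran: liar, Dana: liar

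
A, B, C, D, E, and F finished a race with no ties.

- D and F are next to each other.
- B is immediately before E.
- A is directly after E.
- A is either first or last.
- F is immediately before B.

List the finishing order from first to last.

C, D, F, B, E, A

From clues 1–2: B is in {1,2,3,4,5}.
From clues 1–3: A is in {3,4,5,6}.
From clues 1–4: B → place 4, E → place 5, A → place 6.
From clues 1–5: C → place 1, D → place 2, F → place 3.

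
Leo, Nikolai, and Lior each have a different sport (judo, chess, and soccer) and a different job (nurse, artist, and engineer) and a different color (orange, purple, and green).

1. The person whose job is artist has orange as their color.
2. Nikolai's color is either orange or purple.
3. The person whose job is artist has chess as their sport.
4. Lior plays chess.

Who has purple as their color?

Nikolai

With clues 1–4, Leo and Lior are impossible for the one with color purple.
That leaves Nikolai.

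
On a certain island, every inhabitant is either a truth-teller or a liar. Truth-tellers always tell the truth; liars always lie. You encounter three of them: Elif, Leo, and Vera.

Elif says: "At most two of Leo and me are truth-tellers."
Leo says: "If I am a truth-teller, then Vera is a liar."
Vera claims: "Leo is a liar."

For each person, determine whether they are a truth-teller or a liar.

Regardless of anyone's role, Elif's statement is true, so Elif is a truth-teller.
Consider Leo. Suppose Leo is a liar.
Then Leo's own statement would have to be false, but it can't be — contradiction.
So Leo is a truth-teller.
With that fixed, Vera's statement is false, so Vera is a liar.

Elif: truth-teller, Leo: truth-teller, Vera: liar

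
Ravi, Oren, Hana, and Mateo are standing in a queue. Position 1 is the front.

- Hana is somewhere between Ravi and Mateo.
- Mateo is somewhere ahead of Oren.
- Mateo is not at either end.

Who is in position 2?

Hana

With clues 1–2, Mateo and Ravi are ruled out for position 2.
With clues 1–3, Oren is ruled out for position 2.
So position 2 is Hana.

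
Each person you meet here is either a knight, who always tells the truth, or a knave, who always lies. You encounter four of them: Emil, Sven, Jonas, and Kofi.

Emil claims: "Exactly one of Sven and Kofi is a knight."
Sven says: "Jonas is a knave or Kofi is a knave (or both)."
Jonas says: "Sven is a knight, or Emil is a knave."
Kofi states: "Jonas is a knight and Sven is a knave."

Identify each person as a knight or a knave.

Consider Emil. Suppose Emil is a knave.
Then no assignment of the remaining roles makes every statement match its speaker's type — contradiction.
So Emil is a knight.
Consider Sven. Suppose Sven is a knave.
Then no assignment of the remaining roles makes every statement match its speaker's type — contradiction.
So Sven is a knight.
With that fixed, Jonas's statement is true, so Jonas is a knight.
With that fixed, Kofi's statement is false, so Kofi is a knave.

Emil: knight, Sven: knight, Jonas: knight, Kofi: knave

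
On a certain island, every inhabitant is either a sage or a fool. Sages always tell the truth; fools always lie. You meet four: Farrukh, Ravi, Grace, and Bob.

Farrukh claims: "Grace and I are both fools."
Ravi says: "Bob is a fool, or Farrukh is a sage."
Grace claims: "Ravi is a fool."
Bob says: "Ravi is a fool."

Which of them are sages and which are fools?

Farrukh: fool, Ravi: fool, Grace: sage, Bob: sage

Consider Farrukh. Suppose Farrukh is a sage.
Then Farrukh's own statement would have to be true, but it can't be — contradiction.
So Farrukh is a fool.
Consider Ravi. Suppose Ravi is a sage.
Then no assignment of the remaining roles makes every statement match its speaker's type — contradiction.
So Ravi is a fool.
With that fixed, Grace's statement is true, so Grace is a sage.
With that fixed, Bob's statement is true, so Bob is a sage.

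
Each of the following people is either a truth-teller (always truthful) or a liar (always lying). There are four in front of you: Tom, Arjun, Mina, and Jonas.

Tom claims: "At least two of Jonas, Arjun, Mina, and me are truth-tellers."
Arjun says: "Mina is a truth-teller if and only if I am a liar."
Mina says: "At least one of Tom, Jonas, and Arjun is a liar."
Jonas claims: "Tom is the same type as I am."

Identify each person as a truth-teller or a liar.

Tom: truth-teller, Arjun: truth-teller, Mina: liar, Jonas: truth-teller

Consider Tom. Suppose Tom is a liar.
Then whichever role Jonas has, Jonas's statement has the wrong truth value — contradiction.
So Tom is a truth-teller.
Consider Arjun. Suppose Arjun is a liar.
Then no assignment of the remaining roles makes every statement match its speaker's type — contradiction.
So Arjun is a truth-teller.
Consider Mina. Suppose Mina is a truth-teller.
Then Arjun's statement comes out false, contradicting Arjun being a truth-teller.
So Mina is a liar.
Consider Jonas. Suppose Jonas is a liar.
Then Mina's statement comes out true, contradicting Mina being a liar.
So Jonas is a truth-teller.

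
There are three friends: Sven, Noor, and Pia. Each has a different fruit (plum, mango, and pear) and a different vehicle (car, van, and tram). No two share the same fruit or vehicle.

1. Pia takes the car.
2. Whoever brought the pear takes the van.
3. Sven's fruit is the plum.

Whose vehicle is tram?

Clue 1 rules out Pia for the one with vehicle tram.
With clues 1–3, Noor is impossible for the one with vehicle tram.
That leaves Sven.

Sven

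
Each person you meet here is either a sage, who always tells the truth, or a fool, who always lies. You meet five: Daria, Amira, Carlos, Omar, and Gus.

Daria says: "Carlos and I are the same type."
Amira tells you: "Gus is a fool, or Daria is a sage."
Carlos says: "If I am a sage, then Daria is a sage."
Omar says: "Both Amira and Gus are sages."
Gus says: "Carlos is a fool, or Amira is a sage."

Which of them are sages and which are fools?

Daria: sage, Amira: sage, Carlos: sage, Omar: sage, Gus: sage

Consider Daria. Suppose Daria is a fool.
Then whichever role Carlos has, Carlos's statement has the wrong truth value — contradiction.
So Daria is a sage.
With that fixed, Amira's statement is true, so Amira is a sage.
With that fixed, Carlos's statement is true, so Carlos is a sage.
With that fixed, Gus's statement is true, so Gus is a sage.
With that fixed, Omar's statement is true, so Omar is a sage.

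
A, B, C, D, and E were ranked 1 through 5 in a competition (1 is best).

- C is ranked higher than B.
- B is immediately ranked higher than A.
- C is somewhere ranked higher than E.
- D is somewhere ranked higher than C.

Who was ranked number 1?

With clue 1, B is ruled out for rank 1.
With clues 1–2, A is ruled out for rank 1.
With clues 1–3, E is ruled out for rank 1.
With clues 1–4, C is ruled out for rank 1.
So rank 1 is D.

D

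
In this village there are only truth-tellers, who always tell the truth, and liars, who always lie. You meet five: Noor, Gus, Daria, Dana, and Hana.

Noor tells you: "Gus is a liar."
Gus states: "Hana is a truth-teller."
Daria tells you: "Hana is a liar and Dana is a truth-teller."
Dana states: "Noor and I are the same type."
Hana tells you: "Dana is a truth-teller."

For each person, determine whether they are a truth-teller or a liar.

Consider Noor. Suppose Noor is a liar.
Then whichever role Dana has, Dana's statement has the wrong truth value — contradiction.
So Noor is a truth-teller.
Consider Gus. Suppose Gus is a truth-teller.
Then Noor's statement comes out false, contradicting Noor being a truth-teller.
So Gus is a liar.
Consider Daria. Suppose Daria is a truth-teller.
Then no assignment of the remaining roles makes every statement match its speaker's type — contradiction.
So Daria is a liar.
Consider Dana. Suppose Dana is a truth-teller.
Then no assignment of the remaining roles makes every statement match its speaker's type — contradiction.
So Dana is a liar.
With that fixed, Hana's statement is false, so Hana is a liar.

Noor: truth-teller, Gus: liar, Daria: liar, Dana: liar, Hana: liar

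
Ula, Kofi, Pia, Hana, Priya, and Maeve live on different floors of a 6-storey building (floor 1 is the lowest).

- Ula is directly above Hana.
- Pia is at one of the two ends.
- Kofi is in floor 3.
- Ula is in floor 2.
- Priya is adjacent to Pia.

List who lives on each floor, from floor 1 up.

From clue 1: Ula is in {2,3,4,5,6}.
From clues 1–2: Pia is in {1,6}.
From clues 1–3: Kofi → floor 3.
From clues 1–4: Hana → floor 1, Ula → floor 2, Pia → floor 6.
From clues 1–5: Maeve → floor 4, Priya → floor 5.

Hana, Ula, Kofi, Maeve, Priya, Pia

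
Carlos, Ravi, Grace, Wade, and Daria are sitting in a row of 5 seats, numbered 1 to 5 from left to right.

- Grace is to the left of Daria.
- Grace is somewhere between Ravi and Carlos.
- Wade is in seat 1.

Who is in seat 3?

Grace

With clues 1–3, Carlos, Daria, Ravi, and Wade are ruled out for seat 3.
So seat 3 is Grace.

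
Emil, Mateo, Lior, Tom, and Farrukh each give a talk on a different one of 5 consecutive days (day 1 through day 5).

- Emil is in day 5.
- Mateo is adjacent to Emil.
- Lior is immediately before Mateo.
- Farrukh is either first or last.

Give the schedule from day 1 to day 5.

From clue 1: Emil → day 5.
From clues 1–2: Mateo → day 4.
From clues 1–3: Lior → day 3.
From clues 1–4: Farrukh → day 1, Tom → day 2.

Farrukh, Tom, Lior, Mateo, Emil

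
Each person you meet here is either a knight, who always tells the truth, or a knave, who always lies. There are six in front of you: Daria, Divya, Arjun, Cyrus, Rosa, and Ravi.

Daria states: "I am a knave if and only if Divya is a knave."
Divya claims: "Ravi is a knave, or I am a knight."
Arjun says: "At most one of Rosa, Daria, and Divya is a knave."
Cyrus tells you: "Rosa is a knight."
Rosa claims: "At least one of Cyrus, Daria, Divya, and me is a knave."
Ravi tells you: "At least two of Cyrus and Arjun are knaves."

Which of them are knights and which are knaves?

Consider Daria. Suppose Daria is a knight.
Then no assignment of the remaining roles makes every statement match its speaker's type — contradiction.
So Daria is a knave.
With that fixed, Rosa's statement is true, so Rosa is a knight.
With that fixed, Cyrus's statement is true, so Cyrus is a knight.
With that fixed, Ravi's statement is false, so Ravi is a knave.
With that fixed, Divya's statement is true, so Divya is a knight.
With that fixed, Arjun's statement is true, so Arjun is a knight.

Daria: knave, Divya: knight, Arjun: knight, Cyrus: knight, Rosa: knight, Ravi: knave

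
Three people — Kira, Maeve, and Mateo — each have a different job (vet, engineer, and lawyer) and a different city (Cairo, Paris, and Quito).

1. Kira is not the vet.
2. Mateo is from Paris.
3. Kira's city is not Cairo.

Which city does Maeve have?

Cairo

With clues 1–2, Paris is impossible for Maeve's city.
With clues 1–3, Quito is impossible for Maeve's city.
That leaves Cairo.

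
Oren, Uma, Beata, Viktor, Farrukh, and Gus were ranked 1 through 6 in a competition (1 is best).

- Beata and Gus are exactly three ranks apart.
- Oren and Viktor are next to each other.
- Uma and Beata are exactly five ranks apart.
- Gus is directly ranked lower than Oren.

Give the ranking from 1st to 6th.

Beata, Viktor, Oren, Gus, Farrukh, Uma

From clues 1–3: Uma is in {1,6}.
From clues 1–4: Beata → rank 1, Viktor → rank 2, Oren → rank 3, Gus → rank 4, Farrukh → rank 5, Uma → rank 6.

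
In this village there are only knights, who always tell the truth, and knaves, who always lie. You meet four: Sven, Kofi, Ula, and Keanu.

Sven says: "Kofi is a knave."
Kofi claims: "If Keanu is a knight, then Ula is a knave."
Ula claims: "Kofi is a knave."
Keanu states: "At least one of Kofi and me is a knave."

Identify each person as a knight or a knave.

Sven: knight, Kofi: knave, Ula: knight, Keanu: knight

Consider Sven. Suppose Sven is a knave.
Then no assignment of the remaining roles makes every statement match its speaker's type — contradiction.
So Sven is a knight.
Consider Kofi. Suppose Kofi is a knight.
Then Sven's statement comes out false, contradicting Sven being a knight.
So Kofi is a knave.
With that fixed, Ula's statement is true, so Ula is a knight.
With that fixed, Keanu's statement is true, so Keanu is a knight.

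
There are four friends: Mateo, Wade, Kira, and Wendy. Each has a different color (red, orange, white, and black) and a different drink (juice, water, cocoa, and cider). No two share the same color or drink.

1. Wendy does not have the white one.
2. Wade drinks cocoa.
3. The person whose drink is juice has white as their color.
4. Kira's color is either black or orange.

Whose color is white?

Clue 1 rules out Wendy for the one with color white.
With clues 1–3, Wade is impossible for the one with color white.
With clues 1–4, Kira is impossible for the one with color white.
That leaves Mateo.

Mateo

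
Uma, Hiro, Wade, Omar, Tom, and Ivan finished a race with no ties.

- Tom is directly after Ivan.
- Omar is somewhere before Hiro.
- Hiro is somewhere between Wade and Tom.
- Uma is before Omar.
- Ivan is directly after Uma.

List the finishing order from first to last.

From clue 1: Tom is in {2,3,4,5,6}.
From clues 1–2: Hiro is in {2,3,4,5,6}.
From clues 1–3: Hiro is in {3,4,5}.
From clues 1–4: Hiro is in {4,5}.
From clues 1–5: Uma → place 1, Ivan → place 2, Tom → place 3, Omar → place 4, Hiro → place 5, Wade → place 6.

Uma, Ivan, Tom, Omar, Hiro, Wade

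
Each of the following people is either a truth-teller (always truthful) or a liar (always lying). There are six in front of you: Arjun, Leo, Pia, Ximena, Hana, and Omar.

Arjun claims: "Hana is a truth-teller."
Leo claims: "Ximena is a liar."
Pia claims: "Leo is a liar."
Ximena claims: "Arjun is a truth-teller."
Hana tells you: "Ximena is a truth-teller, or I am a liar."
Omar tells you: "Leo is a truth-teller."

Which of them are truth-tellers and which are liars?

Consider Arjun. Suppose Arjun is a liar.
Then no assignment of the remaining roles makes every statement match its speaker's type — contradiction.
So Arjun is a truth-teller.
With that fixed, Ximena's statement is true, so Ximena is a truth-teller.
With that fixed, Hana's statement is true, so Hana is a truth-teller.
With that fixed, Leo's statement is false, so Leo is a liar.
With that fixed, Pia's statement is true, so Pia is a truth-teller.
With that fixed, Omar's statement is false, so Omar is a liar.

Arjun: truth-teller, Leo: liar, Pia: truth-teller, Ximena: truth-teller, Hana: truth-teller, Omar: liar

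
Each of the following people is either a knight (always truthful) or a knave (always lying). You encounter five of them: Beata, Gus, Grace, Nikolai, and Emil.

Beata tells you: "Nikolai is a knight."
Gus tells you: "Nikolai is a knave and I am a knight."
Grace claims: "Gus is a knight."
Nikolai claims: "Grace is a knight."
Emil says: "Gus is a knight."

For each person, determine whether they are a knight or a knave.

Beata: knave, Gus: knave, Grace: knave, Nikolai: knave, Emil: knave

Consider Beata. Suppose Beata is a knight.
Then no assignment of the remaining roles makes every statement match its speaker's type — contradiction.
So Beata is a knave.
Consider Gus. Suppose Gus is a knight.
Then no assignment of the remaining roles makes every statement match its speaker's type — contradiction.
So Gus is a knave.
With that fixed, Grace's statement is false, so Grace is a knave.
With that fixed, Nikolai's statement is false, so Nikolai is a knave.
With that fixed, Emil's statement is false, so Emil is a knave.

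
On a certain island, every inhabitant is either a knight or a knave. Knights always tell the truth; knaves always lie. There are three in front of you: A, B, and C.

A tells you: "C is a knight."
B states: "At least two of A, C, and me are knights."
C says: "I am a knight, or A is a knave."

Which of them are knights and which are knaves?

A: knight, B: knight, C: knight

Consider A. Suppose A is a knave.
Then no assignment of the remaining roles makes every statement match its speaker's type — contradiction.
So A is a knight.
Consider B. Suppose B is a knave.
Then no assignment of the remaining roles makes every statement match its speaker's type — contradiction.
So B is a knight.
Consider C. Suppose C is a knave.
Then A's statement comes out false, contradicting A being a knight.
So C is a knight.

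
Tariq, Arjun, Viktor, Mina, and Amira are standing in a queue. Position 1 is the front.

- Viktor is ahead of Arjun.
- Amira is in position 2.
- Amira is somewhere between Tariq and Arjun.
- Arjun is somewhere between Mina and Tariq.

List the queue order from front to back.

From clue 1: Arjun is in {2,3,4,5}.
From clues 1–2: Amira → position 2.
From clues 1–3: Tariq → position 1.
From clues 1–4: Viktor → position 3, Arjun → position 4, Mina → position 5.

Tariq, Amira, Viktor, Arjun, Mina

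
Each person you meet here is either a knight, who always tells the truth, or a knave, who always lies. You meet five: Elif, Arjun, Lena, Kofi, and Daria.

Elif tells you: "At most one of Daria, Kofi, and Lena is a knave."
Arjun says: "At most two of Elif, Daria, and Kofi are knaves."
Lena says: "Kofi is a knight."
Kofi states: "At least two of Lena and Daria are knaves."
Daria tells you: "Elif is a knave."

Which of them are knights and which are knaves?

Consider Elif. Suppose Elif is a knight.
Then no assignment of the remaining roles makes every statement match its speaker's type — contradiction.
So Elif is a knave.
With that fixed, Daria's statement is true, so Daria is a knight.
With that fixed, Arjun's statement is true, so Arjun is a knight.
With that fixed, Kofi's statement is false, so Kofi is a knave.
With that fixed, Lena's statement is false, so Lena is a knave.

Elif: knave, Arjun: knight, Lena: knave, Kofi: knave, Daria: knight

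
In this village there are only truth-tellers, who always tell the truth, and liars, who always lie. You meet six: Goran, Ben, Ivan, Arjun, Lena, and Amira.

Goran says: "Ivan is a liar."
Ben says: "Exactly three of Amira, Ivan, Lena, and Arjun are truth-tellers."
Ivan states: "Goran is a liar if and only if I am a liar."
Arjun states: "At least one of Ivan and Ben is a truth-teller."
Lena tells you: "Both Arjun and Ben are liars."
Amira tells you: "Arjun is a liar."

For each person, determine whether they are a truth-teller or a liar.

Goran: truth-teller, Ben: liar, Ivan: liar, Arjun: liar, Lena: truth-teller, Amira: truth-teller

Consider Goran. Suppose Goran is a liar.
Then whichever role Ivan has, Ivan's statement has the wrong truth value — contradiction.
So Goran is a truth-teller.
Consider Ben. Suppose Ben is a truth-teller.
Then no assignment of the remaining roles makes every statement match its speaker's type — contradiction.
So Ben is a liar.
Consider Ivan. Suppose Ivan is a truth-teller.
Then Goran's statement comes out false, contradicting Goran being a truth-teller.
So Ivan is a liar.
With that fixed, Arjun's statement is false, so Arjun is a liar.
With that fixed, Lena's statement is true, so Lena is a truth-teller.
With that fixed, Amira's statement is true, so Amira is a truth-teller.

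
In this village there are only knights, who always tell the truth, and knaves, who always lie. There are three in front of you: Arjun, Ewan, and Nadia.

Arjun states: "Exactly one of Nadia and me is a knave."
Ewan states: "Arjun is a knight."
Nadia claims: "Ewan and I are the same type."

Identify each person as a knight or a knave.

Arjun: knight, Ewan: knight, Nadia: knave

Consider Arjun. Suppose Arjun is a knave.
Then no assignment of the remaining roles makes every statement match its speaker's type — contradiction.
So Arjun is a knight.
With that fixed, Ewan's statement is true, so Ewan is a knight.
Consider Nadia. Suppose Nadia is a knight.
Then Arjun's statement comes out false, contradicting Arjun being a knight.
So Nadia is a knave.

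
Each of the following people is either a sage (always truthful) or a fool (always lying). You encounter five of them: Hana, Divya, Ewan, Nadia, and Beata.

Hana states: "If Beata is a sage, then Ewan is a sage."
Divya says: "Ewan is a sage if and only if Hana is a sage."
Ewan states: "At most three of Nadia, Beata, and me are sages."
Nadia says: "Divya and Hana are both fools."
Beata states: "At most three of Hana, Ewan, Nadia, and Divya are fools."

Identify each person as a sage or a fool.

Hana: sage, Divya: sage, Ewan: sage, Nadia: fool, Beata: sage

Regardless of anyone's role, Ewan's statement is true, so Ewan is a sage.
With that fixed, Beata's statement is true, so Beata is a sage.
With that fixed, Hana's statement is true, so Hana is a sage.
With that fixed, Divya's statement is true, so Divya is a sage.
With that fixed, Nadia's statement is false, so Nadia is a fool.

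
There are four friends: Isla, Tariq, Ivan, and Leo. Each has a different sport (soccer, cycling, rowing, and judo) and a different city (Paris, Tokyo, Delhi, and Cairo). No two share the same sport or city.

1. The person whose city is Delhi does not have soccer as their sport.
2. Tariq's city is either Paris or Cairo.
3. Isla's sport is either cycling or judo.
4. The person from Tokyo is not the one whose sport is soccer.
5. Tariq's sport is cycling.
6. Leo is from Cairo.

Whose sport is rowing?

With clues 1–3, Isla is impossible for the one with sport rowing.
With clues 1–5, Tariq is impossible for the one with sport rowing.
With clues 1–6, Leo is impossible for the one with sport rowing.
That leaves Ivan.

Ivan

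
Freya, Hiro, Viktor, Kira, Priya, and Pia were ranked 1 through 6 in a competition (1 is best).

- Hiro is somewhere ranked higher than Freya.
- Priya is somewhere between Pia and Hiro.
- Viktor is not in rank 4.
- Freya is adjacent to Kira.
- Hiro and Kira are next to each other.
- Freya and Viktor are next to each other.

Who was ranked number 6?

With clue 1, Hiro is ruled out for rank 6.
With clues 1–2, Priya is ruled out for rank 6.
With clues 1–5, Kira is ruled out for rank 6.
With clues 1–6, Freya and Pia are ruled out for rank 6.
So rank 6 is Viktor.

Viktor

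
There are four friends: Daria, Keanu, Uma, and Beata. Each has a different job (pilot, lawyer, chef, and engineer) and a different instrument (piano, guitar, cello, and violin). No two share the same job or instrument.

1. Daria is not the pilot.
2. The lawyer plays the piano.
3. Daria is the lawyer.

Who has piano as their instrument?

With clues 1–3, Beata, Keanu, and Uma are impossible for the one with instrument piano.
That leaves Daria.

Daria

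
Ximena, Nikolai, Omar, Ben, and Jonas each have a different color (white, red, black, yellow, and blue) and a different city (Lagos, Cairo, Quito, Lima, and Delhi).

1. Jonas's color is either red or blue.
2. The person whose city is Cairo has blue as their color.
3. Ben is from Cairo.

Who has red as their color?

With clues 1–3, Ben, Nikolai, Omar, and Ximena are impossible for the one with color red.
That leaves Jonas.

Jonas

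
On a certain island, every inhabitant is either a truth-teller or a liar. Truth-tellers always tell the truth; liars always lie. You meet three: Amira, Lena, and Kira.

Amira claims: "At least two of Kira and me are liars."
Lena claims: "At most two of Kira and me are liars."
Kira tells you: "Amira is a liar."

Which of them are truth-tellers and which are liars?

Amira: liar, Lena: truth-teller, Kira: truth-teller

Regardless of anyone's role, Lena's statement is true, so Lena is a truth-teller.
Consider Amira. Suppose Amira is a truth-teller.
Then Amira's own statement would have to be true, but it can't be — contradiction.
So Amira is a liar.
With that fixed, Kira's statement is true, so Kira is a truth-teller.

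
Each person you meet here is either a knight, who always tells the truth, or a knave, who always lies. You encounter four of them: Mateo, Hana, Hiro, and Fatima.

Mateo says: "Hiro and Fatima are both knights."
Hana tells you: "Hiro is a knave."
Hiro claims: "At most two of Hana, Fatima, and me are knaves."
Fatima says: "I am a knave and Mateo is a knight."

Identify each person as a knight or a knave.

Mateo: knave, Hana: knave, Hiro: knight, Fatima: knave

Consider Mateo. Suppose Mateo is a knight.
Then whichever role Fatima has, Fatima's statement has the wrong truth value — contradiction.
So Mateo is a knave.
With that fixed, Fatima's statement is false, so Fatima is a knave.
Consider Hana. Suppose Hana is a knight.
Then no assignment of the remaining roles makes every statement match its speaker's type — contradiction.
So Hana is a knave.
Consider Hiro. Suppose Hiro is a knave.
Then Hana's statement comes out true, contradicting Hana being a knave.
So Hiro is a knight.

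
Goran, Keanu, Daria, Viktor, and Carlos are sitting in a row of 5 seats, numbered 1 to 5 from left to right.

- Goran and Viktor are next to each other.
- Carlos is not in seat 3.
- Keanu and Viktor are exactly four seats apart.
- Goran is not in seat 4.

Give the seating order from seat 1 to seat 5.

Viktor, Goran, Daria, Carlos, Keanu

From clues 1–2: Carlos is in {1,2,4,5}.
From clues 1–3: Daria → seat 3.
From clues 1–4: Viktor → seat 1, Goran → seat 2, Carlos → seat 4, Keanu → seat 5.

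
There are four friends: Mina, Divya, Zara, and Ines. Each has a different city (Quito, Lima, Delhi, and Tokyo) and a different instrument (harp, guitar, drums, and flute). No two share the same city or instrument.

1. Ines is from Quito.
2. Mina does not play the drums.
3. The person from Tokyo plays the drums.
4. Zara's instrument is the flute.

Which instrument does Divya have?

With clues 1–4, flute, guitar, and harp are impossible for Divya's instrument.
That leaves drums.

drums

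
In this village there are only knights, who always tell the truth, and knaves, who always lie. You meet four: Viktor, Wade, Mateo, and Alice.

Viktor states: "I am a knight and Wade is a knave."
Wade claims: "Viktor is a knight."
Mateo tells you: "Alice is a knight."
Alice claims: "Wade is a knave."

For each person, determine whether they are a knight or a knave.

Viktor: knave, Wade: knave, Mateo: knight, Alice: knight

Consider Viktor. Suppose Viktor is a knight.
Then no assignment of the remaining roles makes every statement match its speaker's type — contradiction.
So Viktor is a knave.
With that fixed, Wade's statement is false, so Wade is a knave.
With that fixed, Alice's statement is true, so Alice is a knight.
With that fixed, Mateo's statement is true, so Mateo is a knight.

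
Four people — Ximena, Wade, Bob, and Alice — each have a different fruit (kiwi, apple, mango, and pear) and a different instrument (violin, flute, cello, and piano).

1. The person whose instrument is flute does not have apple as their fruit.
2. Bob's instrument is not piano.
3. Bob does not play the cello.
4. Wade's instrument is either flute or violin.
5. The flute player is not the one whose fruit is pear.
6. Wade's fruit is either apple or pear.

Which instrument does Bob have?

flute

With clues 1–2, piano is impossible for Bob's instrument.
With clues 1–3, cello is impossible for Bob's instrument.
With clues 1–6, violin is impossible for Bob's instrument.
That leaves flute.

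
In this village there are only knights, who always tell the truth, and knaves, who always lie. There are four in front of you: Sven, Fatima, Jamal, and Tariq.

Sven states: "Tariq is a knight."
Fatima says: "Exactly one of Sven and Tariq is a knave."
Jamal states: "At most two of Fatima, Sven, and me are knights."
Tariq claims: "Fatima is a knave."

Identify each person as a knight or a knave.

Sven: knight, Fatima: knave, Jamal: knight, Tariq: knight

Consider Sven. Suppose Sven is a knave.
Then no assignment of the remaining roles makes every statement match its speaker's type — contradiction.
So Sven is a knight.
Consider Fatima. Suppose Fatima is a knight.
Then whichever role Jamal has, Jamal's statement has the wrong truth value — contradiction.
So Fatima is a knave.
With that fixed, Jamal's statement is true, so Jamal is a knight.
With that fixed, Tariq's statement is true, so Tariq is a knight.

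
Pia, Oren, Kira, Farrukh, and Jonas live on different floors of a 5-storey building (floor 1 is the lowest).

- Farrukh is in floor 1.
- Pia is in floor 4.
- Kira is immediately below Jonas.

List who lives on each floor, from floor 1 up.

From clue 1: Farrukh → floor 1.
From clues 1–2: Pia → floor 4.
From clues 1–3: Kira → floor 2, Jonas → floor 3, Oren → floor 5.

Farrukh, Kira, Jonas, Pia, Oren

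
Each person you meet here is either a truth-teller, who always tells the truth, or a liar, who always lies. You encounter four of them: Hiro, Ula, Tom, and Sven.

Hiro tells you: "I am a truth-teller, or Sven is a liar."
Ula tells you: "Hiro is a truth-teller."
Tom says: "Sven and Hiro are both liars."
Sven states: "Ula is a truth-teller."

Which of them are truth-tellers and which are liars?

Consider Hiro. Suppose Hiro is a liar.
Then no assignment of the remaining roles makes every statement match its speaker's type — contradiction.
So Hiro is a truth-teller.
With that fixed, Ula's statement is true, so Ula is a truth-teller.
With that fixed, Tom's statement is false, so Tom is a liar.
With that fixed, Sven's statement is true, so Sven is a truth-teller.

Hiro: truth-teller, Ula: truth-teller, Tom: liar, Sven: truth-teller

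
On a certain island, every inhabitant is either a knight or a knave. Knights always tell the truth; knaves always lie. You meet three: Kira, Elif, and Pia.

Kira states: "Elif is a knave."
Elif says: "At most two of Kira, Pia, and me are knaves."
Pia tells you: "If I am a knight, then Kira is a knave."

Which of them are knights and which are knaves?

Consider Kira. Suppose Kira is a knight.
Then whichever role Pia has, Pia's statement has the wrong truth value — contradiction.
So Kira is a knave.
With that fixed, Pia's statement is true, so Pia is a knight.
With that fixed, Elif's statement is true, so Elif is a knight.

Kira: knave, Elif: knight, Pia: knight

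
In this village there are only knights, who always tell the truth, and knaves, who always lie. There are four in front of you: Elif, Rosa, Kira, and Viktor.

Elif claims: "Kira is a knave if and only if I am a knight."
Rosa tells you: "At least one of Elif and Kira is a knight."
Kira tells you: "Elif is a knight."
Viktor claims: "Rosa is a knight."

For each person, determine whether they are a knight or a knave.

Consider Elif. Suppose Elif is a knight.
Then no assignment of the remaining roles makes every statement match its speaker's type — contradiction.
So Elif is a knave.
With that fixed, Kira's statement is false, so Kira is a knave.
With that fixed, Rosa's statement is false, so Rosa is a knave.
With that fixed, Viktor's statement is false, so Viktor is a knave.

Elif: knave, Rosa: knave, Kira: knave, Viktor: knave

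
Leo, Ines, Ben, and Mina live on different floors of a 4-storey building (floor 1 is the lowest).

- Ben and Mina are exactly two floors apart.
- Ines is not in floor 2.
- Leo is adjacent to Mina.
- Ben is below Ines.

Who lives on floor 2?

With clues 1–2, Ines is ruled out for floor 2.
With clues 1–4, Ben and Mina are ruled out for floor 2.
So floor 2 is Leo.

Leo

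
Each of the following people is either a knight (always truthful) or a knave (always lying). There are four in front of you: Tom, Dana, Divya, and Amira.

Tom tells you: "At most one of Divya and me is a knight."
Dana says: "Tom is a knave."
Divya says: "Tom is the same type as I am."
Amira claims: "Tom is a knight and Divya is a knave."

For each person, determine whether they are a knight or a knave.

Consider Tom. Suppose Tom is a knave.
Then Tom's own statement would have to be false, but it can't be — contradiction.
So Tom is a knight.
With that fixed, Dana's statement is false, so Dana is a knave.
Consider Divya. Suppose Divya is a knight.
Then Tom's statement comes out false, contradicting Tom being a knight.
So Divya is a knave.
With that fixed, Amira's statement is true, so Amira is a knight.

Tom: knight, Dana: knave, Divya: knave, Amira: knight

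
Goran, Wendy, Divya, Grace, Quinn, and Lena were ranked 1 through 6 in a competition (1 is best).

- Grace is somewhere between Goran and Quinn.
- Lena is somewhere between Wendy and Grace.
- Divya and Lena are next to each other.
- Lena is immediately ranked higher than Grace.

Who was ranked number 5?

Grace

With clues 1–4, Divya, Goran, Lena, Quinn, and Wendy are ruled out for rank 5.
So rank 5 is Grace.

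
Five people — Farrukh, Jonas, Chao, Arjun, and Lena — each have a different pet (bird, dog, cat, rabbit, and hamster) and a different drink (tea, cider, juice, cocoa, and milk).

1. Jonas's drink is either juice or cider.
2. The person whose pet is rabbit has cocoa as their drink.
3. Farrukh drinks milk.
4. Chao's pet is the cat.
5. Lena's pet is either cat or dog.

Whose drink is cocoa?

Clue 1 rules out Jonas for the one with drink cocoa.
With clues 1–3, Farrukh is impossible for the one with drink cocoa.
With clues 1–4, Chao is impossible for the one with drink cocoa.
With clues 1–5, Lena is impossible for the one with drink cocoa.
That leaves Arjun.

Arjun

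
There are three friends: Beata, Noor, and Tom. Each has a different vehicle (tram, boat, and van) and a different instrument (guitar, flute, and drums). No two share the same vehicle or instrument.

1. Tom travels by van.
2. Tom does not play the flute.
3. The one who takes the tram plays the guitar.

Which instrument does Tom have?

drums

With clues 1–2, flute is impossible for Tom's instrument.
With clues 1–3, guitar is impossible for Tom's instrument.
That leaves drums.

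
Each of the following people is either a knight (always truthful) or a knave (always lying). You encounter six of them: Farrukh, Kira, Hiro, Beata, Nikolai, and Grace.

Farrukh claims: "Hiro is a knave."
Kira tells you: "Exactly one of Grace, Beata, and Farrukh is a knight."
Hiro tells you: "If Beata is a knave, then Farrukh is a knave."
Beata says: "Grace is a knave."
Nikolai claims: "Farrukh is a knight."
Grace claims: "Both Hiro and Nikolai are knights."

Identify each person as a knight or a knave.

Farrukh: knave, Kira: knight, Hiro: knight, Beata: knight, Nikolai: knave, Grace: knave

Consider Farrukh. Suppose Farrukh is a knight.
Then no assignment of the remaining roles makes every statement match its speaker's type — contradiction.
So Farrukh is a knave.
With that fixed, Hiro's statement is true, so Hiro is a knight.
With that fixed, Nikolai's statement is false, so Nikolai is a knave.
With that fixed, Grace's statement is false, so Grace is a knave.
With that fixed, Beata's statement is true, so Beata is a knight.
With that fixed, Kira's statement is true, so Kira is a knight.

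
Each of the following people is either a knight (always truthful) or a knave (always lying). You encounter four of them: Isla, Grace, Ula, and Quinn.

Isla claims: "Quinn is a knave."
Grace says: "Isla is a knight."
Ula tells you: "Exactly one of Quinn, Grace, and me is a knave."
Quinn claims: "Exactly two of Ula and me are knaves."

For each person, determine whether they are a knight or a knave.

Consider Isla. Suppose Isla is a knave.
Then no assignment of the remaining roles makes every statement match its speaker's type — contradiction.
So Isla is a knight.
With that fixed, Grace's statement is true, so Grace is a knight.
Consider Ula. Suppose Ula is a knave.
Then whichever role Quinn has, Quinn's statement has the wrong truth value — contradiction.
So Ula is a knight.
With that fixed, Quinn's statement is false, so Quinn is a knave.

Isla: knight, Grace: knight, Ula: knight, Quinn: knave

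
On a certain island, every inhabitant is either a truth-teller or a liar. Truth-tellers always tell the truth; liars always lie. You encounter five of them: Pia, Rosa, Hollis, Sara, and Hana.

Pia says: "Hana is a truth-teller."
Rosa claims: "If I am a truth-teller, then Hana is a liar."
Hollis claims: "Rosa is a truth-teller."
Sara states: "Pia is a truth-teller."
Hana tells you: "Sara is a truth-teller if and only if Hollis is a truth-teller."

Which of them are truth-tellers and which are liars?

Pia: liar, Rosa: truth-teller, Hollis: truth-teller, Sara: liar, Hana: liar

Consider Pia. Suppose Pia is a truth-teller.
Then no assignment of the remaining roles makes every statement match its speaker's type — contradiction.
So Pia is a liar.
With that fixed, Sara's statement is false, so Sara is a liar.
Consider Rosa. Suppose Rosa is a liar.
Then Rosa's own statement would have to be false, but it can't be — contradiction.
So Rosa is a truth-teller.
With that fixed, Hollis's statement is true, so Hollis is a truth-teller.
With that fixed, Hana's statement is false, so Hana is a liar.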